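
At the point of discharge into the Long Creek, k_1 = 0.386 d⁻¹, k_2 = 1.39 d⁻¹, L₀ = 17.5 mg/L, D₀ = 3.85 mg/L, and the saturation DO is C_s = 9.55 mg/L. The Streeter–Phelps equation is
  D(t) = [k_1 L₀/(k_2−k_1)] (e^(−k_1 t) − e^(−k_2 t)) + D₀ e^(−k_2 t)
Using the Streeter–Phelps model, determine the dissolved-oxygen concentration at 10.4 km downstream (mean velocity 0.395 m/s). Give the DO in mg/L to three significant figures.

Travel time t = x/v = 10.4 km / (0.395 m/s) = 10400 m / 0.395 m/s = 26330 s = 0.3047 d.
k_1 L₀/(k_2−k_1) = 0.386×17.5/(1.39−0.386) = 6.755/1.004 = 6.728 mg/L.
e^(−k_1 t) = e^(−0.386×0.3047) = 0.8890; e^(−k_2 t) = e^(−1.39×0.3047) = 0.6547.
D = 6.728 × (0.8890 − 0.6547) + 3.85 × 0.6547 = 1.577 + 2.521 = 4.097 mg/L.
DO = C_s − D = 9.55 − 4.097 = 5.453 mg/L.

DO ≈ 5.45 mg/L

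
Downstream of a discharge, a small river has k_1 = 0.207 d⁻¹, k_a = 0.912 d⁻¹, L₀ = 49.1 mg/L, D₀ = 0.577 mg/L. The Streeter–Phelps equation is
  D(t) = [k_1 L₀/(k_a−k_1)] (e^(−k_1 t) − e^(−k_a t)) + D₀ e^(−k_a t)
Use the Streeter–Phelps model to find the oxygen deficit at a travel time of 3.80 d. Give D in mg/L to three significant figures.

D ≈ 6.13 mg/L

k_1 L₀/(k_a−k_1) = 0.207×49.1/(0.912−0.207) = 10.16/0.7050 = 14.42 mg/L.
e^(−k_1 t) = e^(−0.207×3.800) = 0.4554; e^(−k_a t) = e^(−0.912×3.800) = 0.03125.
D = 14.42 × (0.4554 − 0.03125) + 0.577 × 0.03125 = 6.115 + 0.01803 = 6.133 mg/L.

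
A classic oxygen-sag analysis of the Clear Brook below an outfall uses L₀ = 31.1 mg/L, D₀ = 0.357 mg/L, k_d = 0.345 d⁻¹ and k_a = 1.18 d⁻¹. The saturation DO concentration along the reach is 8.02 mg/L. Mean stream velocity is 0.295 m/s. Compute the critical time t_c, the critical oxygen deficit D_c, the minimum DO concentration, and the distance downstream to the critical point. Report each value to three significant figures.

At the critical point dD/dt = 0, so k_d L₀ e^(−k_d t) = k_a D. Substituting D(t) from the Streeter–Phelps equation and solving for t gives
t_c = ln[(k_a/k_d)(1 − D₀(k_a−k_d)/(k_d L₀))] / (k_a−k_d).
Here k_a−k_d = 0.8350 d⁻¹ and 1 − D₀(k_a−k_d)/(k_d L₀) = 1 − 0.357×0.8350/(0.345×31.1) = 0.9722, so
t_c = ln(3.420 × 0.9722) / 0.8350 = 1.202 / 0.8350 = 1.439 d.
L(t_c) = L₀ e^(−k_d t_c) = 31.1 × 0.6087 = 18.93 mg/L, and at the critical point k_a D_c = k_d L, so D_c = (0.345/1.18) × 18.93 = 5.535 mg/L.
Minimum DO = C_s − D_c = 8.02 − 5.535 = 2.485 mg/L.
x_c = v t_c = 0.295 m/s × 1.439 d × 86400 s/d = 36680 m ≈ 36.7 km.

t_c ≈ 1.44 d; D_c ≈ 5.53 mg/L; min DO ≈ 2.49 mg/L; x_c ≈ 36.7 km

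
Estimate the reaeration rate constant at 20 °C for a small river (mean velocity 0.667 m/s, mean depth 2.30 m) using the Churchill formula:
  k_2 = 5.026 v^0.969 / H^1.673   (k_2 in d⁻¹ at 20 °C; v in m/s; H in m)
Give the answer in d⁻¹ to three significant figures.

k_2 = 5.026 × 0.667^0.969 / 2.30^1.673 = 5.026 × 0.6754 / 4.029 = 0.8426 d⁻¹.

k_2 ≈ 0.843 d⁻¹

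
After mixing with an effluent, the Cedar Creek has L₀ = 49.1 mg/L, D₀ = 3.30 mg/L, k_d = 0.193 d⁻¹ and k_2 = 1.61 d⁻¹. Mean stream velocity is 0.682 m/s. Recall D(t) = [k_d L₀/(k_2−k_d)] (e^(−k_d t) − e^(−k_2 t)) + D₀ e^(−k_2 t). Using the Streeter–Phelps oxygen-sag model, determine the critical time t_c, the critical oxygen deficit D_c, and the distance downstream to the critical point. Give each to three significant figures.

t_c ≈ 1.02 d; D_c ≈ 4.84 mg/L; x_c ≈ 59.9 km

At the critical point dD/dt = 0, so k_d L₀ e^(−k_d t) = k_2 D. Substituting D(t) from the Streeter–Phelps equation and solving for t gives
t_c = ln[(k_2/k_d)(1 − D₀(k_2−k_d)/(k_d L₀))] / (k_2−k_d).
Here k_2−k_d = 1.417 d⁻¹ and 1 − D₀(k_2−k_d)/(k_d L₀) = 1 − 3.30×1.417/(0.193×49.1) = 0.5065, so
t_c = ln(8.342 × 0.5065) / 1.417 = 1.441 / 1.417 = 1.017 d.
D_c = (k_d/k_2) L₀ e^(−k_d t_c) = (0.193/1.61) × 49.1 × e^(−0.193×1.017) = 0.1199 × 49.1 × 0.8218 = 4.837 mg/L.
x_c = v t_c = 0.682 m/s × 1.017 d × 86400 s/d = 59930 m ≈ 59.9 km.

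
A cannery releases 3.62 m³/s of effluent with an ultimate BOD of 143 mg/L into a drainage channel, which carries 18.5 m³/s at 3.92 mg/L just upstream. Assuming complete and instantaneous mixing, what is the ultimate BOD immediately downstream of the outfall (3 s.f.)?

Flow-weighted mixing: C = (Q_r C_r + Q_w C_w)/(Q_r + Q_w)
= (18.5×3.92 + 3.62×143)/(18.5 + 3.62) = 590.2/22.12 = 26.68 mg/L.

26.7 mg/L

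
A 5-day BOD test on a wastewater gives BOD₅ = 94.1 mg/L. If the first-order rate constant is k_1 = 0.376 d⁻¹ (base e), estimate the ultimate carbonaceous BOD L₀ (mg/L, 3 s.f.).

L₀ ≈ 111 mg/L

BOD₅ = L₀(1 − e^(−5k_1)) ⇒ L₀ = BOD₅ / (1 − e^(−5×0.376))
= 94.1 / (1 − 0.1526) = 94.1 / 0.8474 = 111.0 mg/L.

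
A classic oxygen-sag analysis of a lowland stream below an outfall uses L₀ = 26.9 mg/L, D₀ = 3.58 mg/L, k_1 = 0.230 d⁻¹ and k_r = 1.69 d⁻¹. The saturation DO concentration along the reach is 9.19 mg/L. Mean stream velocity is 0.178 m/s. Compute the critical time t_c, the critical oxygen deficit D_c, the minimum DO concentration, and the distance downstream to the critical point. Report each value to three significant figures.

At the critical point dD/dt = 0, so k_1 L₀ e^(−k_1 t) = k_r D. Substituting D(t) from the Streeter–Phelps equation and solving for t gives
t_c = ln[(k_r/k_1)(1 − D₀(k_r−k_1)/(k_1 L₀))] / (k_r−k_1).
Here k_r−k_1 = 1.460 d⁻¹ and 1 − D₀(k_r−k_1)/(k_1 L₀) = 1 − 3.58×1.460/(0.230×26.9) = 0.1552, so
t_c = ln(7.348 × 0.1552) / 1.460 = 0.1313 / 1.460 = 0.08996 d.
L(t_c) = L₀ e^(−k_1 t_c) = 26.9 × 0.9795 = 26.35 mg/L, and at the critical point k_r D_c = k_1 L, so D_c = (0.230/1.69) × 26.35 = 3.586 mg/L.
Minimum DO = C_s − D_c = 9.19 − 3.586 = 5.604 mg/L.
x_c = v t_c = 0.178 m/s × 0.08996 d × 86400 s/d = 1384 m ≈ 1.38 km.

t_c ≈ 0.0900 d; D_c ≈ 3.59 mg/L; min DO ≈ 5.60 mg/L; x_c ≈ 1.38 km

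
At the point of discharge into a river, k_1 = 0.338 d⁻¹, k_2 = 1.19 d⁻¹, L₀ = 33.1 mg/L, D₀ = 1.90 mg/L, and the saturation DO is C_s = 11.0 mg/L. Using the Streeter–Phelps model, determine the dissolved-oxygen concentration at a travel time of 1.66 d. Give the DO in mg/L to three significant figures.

DO ≈ 5.07 mg/L

k_1 L₀/(k_2−k_1) = 0.338×33.1/(1.19−0.338) = 11.19/0.8520 = 13.13 mg/L.
e^(−k_1 t) = e^(−0.338×1.660) = 0.5706; e^(−k_2 t) = e^(−1.19×1.660) = 0.1387.
D = 13.13 × (0.5706 − 0.1387) + 1.90 × 0.1387 = 5.671 + 0.2635 = 5.935 mg/L.
DO = C_s − D = 11.0 − 5.935 = 5.065 mg/L.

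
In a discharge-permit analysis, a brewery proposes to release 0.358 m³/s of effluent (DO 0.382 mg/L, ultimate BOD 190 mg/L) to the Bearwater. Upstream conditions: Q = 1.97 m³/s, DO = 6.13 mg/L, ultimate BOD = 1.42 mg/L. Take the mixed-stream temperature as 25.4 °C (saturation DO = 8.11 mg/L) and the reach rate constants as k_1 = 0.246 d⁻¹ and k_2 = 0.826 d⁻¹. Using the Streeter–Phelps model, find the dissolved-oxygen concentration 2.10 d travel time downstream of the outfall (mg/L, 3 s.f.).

DO ≈ 2.18 mg/L

Mixed DO = (1.97×6.13 + 0.358×0.382)/(1.97+0.358) = 12.21/2.328 = 5.246 mg/L.
Mixed L₀ = (1.97×1.42 + 0.358×190)/(2.328) = 70.82/2.328 = 30.42 mg/L.
Initial deficit D₀ = C_s − DO₀ = 8.11 − 5.246 = 2.864 mg/L.
D(2.10) = [0.246×30.42/(0.826−0.246)](e^(−0.246×2.10) − e^(−0.826×2.10)) + 2.864 e^(−0.826×2.10)
= 12.90 × (0.5965 − 0.1765) + 2.864 × 0.1765 = 5.925 mg/L.
DO = 8.11 − 5.925 = 2.185 mg/L.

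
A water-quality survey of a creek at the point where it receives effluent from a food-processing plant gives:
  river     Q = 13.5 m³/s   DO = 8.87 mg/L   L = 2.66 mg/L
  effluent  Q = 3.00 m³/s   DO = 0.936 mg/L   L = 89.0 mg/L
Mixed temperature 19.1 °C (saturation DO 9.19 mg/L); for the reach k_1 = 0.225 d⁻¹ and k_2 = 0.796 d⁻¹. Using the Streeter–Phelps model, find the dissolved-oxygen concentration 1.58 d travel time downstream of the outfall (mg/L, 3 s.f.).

Mixed DO = (13.5×8.87 + 3.00×0.936)/(13.5+3.00) = 122.6/16.50 = 7.427 mg/L.
Mixed L₀ = (13.5×2.66 + 3.00×89.0)/(16.50) = 302.9/16.50 = 18.36 mg/L.
Initial deficit D₀ = C_s − DO₀ = 9.19 − 7.427 = 1.763 mg/L.
D(1.58) = [0.225×18.36/(0.796−0.225)](e^(−0.225×1.58) − e^(−0.796×1.58)) + 1.763 e^(−0.796×1.58)
= 7.234 × (0.7008 − 0.2843) + 1.763 × 0.2843 = 3.514 mg/L.
DO = 9.19 − 3.514 = 5.676 mg/L.

DO ≈ 5.68 mg/L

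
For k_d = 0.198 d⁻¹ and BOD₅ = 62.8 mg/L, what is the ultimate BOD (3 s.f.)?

BOD₅ = L₀(1 − e^(−5k_d)) ⇒ L₀ = BOD₅ / (1 − e^(−5×0.198))
= 62.8 / (1 − 0.3716) = 62.8 / 0.6284 = 99.93 mg/L.

L₀ ≈ 99.9 mg/L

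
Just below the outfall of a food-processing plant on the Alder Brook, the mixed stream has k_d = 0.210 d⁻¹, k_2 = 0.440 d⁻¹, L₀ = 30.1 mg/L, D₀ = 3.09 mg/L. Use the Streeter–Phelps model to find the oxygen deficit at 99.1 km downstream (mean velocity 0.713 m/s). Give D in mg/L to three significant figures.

Travel time t = x/v = 99.1 km / (0.713 m/s) = 99100 m / 0.713 m/s = 139000 s = 1.609 d.
k_d L₀/(k_2−k_d) = 0.210×30.1/(0.440−0.210) = 6.321/0.2300 = 27.48 mg/L.
e^(−k_d t) = e^(−0.210×1.609) = 0.7133; e^(−k_2 t) = e^(−0.440×1.609) = 0.4927.
D = 27.48 × (0.7133 − 0.4927) + 3.09 × 0.4927 = 6.063 + 1.522 = 7.585 mg/L.

D ≈ 7.59 mg/L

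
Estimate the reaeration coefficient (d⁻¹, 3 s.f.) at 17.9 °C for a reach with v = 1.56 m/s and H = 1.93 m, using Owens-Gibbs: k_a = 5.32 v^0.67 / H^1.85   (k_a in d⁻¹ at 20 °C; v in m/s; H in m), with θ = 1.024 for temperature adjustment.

k_a ≈ 2.02 d⁻¹

k_a(20) = 5.32 × 1.56^0.67 / 1.93^1.85 = 5.32 × 1.347 / 3.375 = 2.123 d⁻¹.
k_a(17.9) = 2.123 × 1.024^(17.9−20) = 2.123 × 0.9514 = 2.020 d⁻¹.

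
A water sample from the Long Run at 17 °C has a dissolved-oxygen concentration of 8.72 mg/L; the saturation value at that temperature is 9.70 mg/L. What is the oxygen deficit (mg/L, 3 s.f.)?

D = C_s − C = 9.70 − 8.72 = 0.980 mg/L.

D ≈ 0.980 mg/L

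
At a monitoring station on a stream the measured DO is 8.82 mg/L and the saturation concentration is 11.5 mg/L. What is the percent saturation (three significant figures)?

76.7 % saturation

% saturation = C/C_s × 100 = 8.82/11.5 × 100 = 76.7 %.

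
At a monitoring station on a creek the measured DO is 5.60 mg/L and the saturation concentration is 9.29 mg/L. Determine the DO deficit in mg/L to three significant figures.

D = C_s − C = 9.29 − 5.60 = 3.69 mg/L.

D ≈ 3.69 mg/L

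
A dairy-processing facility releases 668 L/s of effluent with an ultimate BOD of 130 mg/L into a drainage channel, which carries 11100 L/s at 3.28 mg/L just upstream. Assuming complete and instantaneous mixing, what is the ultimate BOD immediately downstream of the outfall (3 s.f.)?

Flow-weighted mixing: C = (Q_r C_r + Q_w C_w)/(Q_r + Q_w)
= (11100×3.28 + 668×130)/(11100 + 668) = 123200/11770 = 10.47 mg/L.

10.5 mg/L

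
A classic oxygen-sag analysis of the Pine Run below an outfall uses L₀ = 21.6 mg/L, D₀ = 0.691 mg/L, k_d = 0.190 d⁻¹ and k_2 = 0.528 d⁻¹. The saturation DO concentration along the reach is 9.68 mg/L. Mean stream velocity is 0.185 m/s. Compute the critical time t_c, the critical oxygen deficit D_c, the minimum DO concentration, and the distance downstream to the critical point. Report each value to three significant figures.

At the critical point dD/dt = 0, so k_d L₀ e^(−k_d t) = k_2 D. Substituting D(t) from the Streeter–Phelps equation and solving for t gives
t_c = ln[(k_2/k_d)(1 − D₀(k_2−k_d)/(k_d L₀))] / (k_2−k_d).
Here k_2−k_d = 0.3380 d⁻¹ and 1 − D₀(k_2−k_d)/(k_d L₀) = 1 − 0.691×0.3380/(0.190×21.6) = 0.9431, so
t_c = ln(2.779 × 0.9431) / 0.3380 = 0.9635 / 0.3380 = 2.851 d.
L(t_c) = L₀ e^(−k_d t_c) = 21.6 × 0.5818 = 12.57 mg/L, and at the critical point k_2 D_c = k_d L, so D_c = (0.190/0.528) × 12.57 = 4.522 mg/L.
Minimum DO = C_s − D_c = 9.68 − 4.522 = 5.158 mg/L.
x_c = v t_c = 0.185 m/s × 2.851 d × 86400 s/d = 45560 m ≈ 45.6 km.

t_c ≈ 2.85 d; D_c ≈ 4.52 mg/L; min DO ≈ 5.16 mg/L; x_c ≈ 45.6 km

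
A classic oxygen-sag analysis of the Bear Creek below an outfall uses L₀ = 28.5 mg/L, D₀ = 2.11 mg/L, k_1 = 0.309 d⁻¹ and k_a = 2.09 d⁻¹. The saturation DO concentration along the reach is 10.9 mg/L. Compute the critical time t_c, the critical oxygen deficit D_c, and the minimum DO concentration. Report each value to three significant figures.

t_c ≈ 0.761 d; D_c ≈ 3.33 mg/L; min DO ≈ 7.57 mg/L

t_c = [1/(k_a−k_1)] ln[(k_a/k_1)(1 − D₀(k_a−k_1)/(k_1 L₀))]
= [1/(2.09−0.309)] ln[(2.09/0.309)(1 − 2.11×1.781/(0.309×28.5))]
= (1/1.781) ln[6.764 × 0.5733] = 0.5615 × ln(3.878) = 0.5615 × 1.355 = 0.7609 d.
L(t_c) = L₀ e^(−k_1 t_c) = 28.5 × 0.7905 = 22.53 mg/L, and at the critical point k_a D_c = k_1 L, so D_c = (0.309/2.09) × 22.53 = 3.331 mg/L.
Minimum DO = C_s − D_c = 10.9 − 3.331 = 7.569 mg/L.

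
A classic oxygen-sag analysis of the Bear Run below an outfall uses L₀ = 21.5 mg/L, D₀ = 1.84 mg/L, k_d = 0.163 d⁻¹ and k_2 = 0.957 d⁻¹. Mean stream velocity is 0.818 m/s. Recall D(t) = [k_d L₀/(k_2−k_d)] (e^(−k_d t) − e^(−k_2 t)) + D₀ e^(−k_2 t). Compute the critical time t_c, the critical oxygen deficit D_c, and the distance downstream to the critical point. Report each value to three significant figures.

t_c ≈ 1.55 d; D_c ≈ 2.84 mg/L; x_c ≈ 110 km

t_c = [1/(k_2−k_d)] ln[(k_2/k_d)(1 − D₀(k_2−k_d)/(k_d L₀))]
= [1/(0.957−0.163)] ln[(0.957/0.163)(1 − 1.84×0.7940/(0.163×21.5))]
= (1/0.7940) ln[5.871 × 0.5831] = 1.259 × ln(3.424) = 1.259 × 1.231 = 1.550 d.
D_c = (k_d/k_2) L₀ e^(−k_d t_c) = (0.163/0.957) × 21.5 × e^(−0.163×1.550) = 0.1703 × 21.5 × 0.7767 = 2.844 mg/L.
x_c = v t_c = 0.818 m/s × 1.550 d × 86400 s/d = 109500 m ≈ 110 km.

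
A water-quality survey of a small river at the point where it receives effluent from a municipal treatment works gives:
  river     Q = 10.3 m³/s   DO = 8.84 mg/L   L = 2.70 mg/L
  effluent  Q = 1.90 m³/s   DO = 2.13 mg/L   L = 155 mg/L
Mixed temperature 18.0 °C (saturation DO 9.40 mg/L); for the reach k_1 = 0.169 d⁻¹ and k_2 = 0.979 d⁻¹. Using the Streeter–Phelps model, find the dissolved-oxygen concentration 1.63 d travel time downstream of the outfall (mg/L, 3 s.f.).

Mixed DO = (10.3×8.84 + 1.90×2.13)/(10.3+1.90) = 95.10/12.20 = 7.795 mg/L.
Mixed L₀ = (10.3×2.70 + 1.90×155)/(12.20) = 322.3/12.20 = 26.42 mg/L.
Initial deficit D₀ = C_s − DO₀ = 9.40 − 7.795 = 1.605 mg/L.
D(1.63) = [0.169×26.42/(0.979−0.169)](e^(−0.169×1.63) − e^(−0.979×1.63)) + 1.605 e^(−0.979×1.63)
= 5.512 × (0.7592 − 0.2028) + 1.605 × 0.2028 = 3.393 mg/L.
DO = 9.40 − 3.393 = 6.007 mg/L.

DO ≈ 6.01 mg/L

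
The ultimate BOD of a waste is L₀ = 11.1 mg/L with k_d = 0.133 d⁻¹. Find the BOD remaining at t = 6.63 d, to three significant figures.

L ≈ 4.60 mg/L

L_t = L₀ e^(−k_d t) = 11.1 × e^(−0.133×6.63) = 11.1 × 0.4140 = 4.596 mg/L.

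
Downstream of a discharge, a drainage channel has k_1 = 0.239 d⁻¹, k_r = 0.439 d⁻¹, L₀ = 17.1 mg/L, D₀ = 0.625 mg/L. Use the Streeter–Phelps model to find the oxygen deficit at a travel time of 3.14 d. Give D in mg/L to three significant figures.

D ≈ 4.66 mg/L

k_1 L₀/(k_r−k_1) = 0.239×17.1/(0.439−0.239) = 4.087/0.2000 = 20.43 mg/L.
e^(−k_1 t) = e^(−0.239×3.140) = 0.4721; e^(−k_r t) = e^(−0.439×3.140) = 0.2520.
D = 20.43 × (0.4721 − 0.2520) + 0.625 × 0.2520 = 4.499 + 0.1575 = 4.657 mg/L.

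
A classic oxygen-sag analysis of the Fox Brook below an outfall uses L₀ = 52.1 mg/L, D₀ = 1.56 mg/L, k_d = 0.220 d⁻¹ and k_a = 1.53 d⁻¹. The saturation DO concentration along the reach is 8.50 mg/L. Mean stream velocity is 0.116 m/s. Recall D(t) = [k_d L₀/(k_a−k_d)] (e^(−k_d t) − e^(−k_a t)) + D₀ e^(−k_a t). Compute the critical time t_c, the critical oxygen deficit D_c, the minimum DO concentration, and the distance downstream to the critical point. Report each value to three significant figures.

t_c ≈ 1.33 d; D_c ≈ 5.59 mg/L; min DO ≈ 2.91 mg/L; x_c ≈ 13.3 km

t_c = [1/(k_a−k_d)] ln[(k_a/k_d)(1 − D₀(k_a−k_d)/(k_d L₀))]
= [1/(1.53−0.220)] ln[(1.53/0.220)(1 − 1.56×1.310/(0.220×52.1))]
= (1/1.310) ln[6.955 × 0.8217] = 0.7634 × ln(5.715) = 0.7634 × 1.743 = 1.331 d.
D_c = (k_d/k_a) L₀ e^(−k_d t_c) = (0.220/1.53) × 52.1 × e^(−0.220×1.331) = 0.1438 × 52.1 × 0.7462 = 5.590 mg/L.
Minimum DO = C_s − D_c = 8.50 − 5.590 = 2.910 mg/L.
x_c = v t_c = 0.116 m/s × 1.331 d × 86400 s/d = 13340 m ≈ 13.3 km.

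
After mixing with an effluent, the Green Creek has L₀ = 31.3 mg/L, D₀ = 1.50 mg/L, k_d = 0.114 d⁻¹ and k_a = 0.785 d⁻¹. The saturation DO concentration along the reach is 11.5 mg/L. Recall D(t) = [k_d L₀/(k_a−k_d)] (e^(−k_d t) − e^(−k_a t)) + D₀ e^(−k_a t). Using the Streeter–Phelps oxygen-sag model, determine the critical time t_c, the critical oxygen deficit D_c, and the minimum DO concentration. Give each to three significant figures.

t_c ≈ 2.38 d; D_c ≈ 3.46 mg/L; min DO ≈ 8.04 mg/L

At the critical point dD/dt = 0, so k_d L₀ e^(−k_d t) = k_a D. Substituting D(t) from the Streeter–Phelps equation and solving for t gives
t_c = ln[(k_a/k_d)(1 − D₀(k_a−k_d)/(k_d L₀))] / (k_a−k_d).
Here k_a−k_d = 0.6710 d⁻¹ and 1 − D₀(k_a−k_d)/(k_d L₀) = 1 − 1.50×0.6710/(0.114×31.3) = 0.7179, so
t_c = ln(6.886 × 0.7179) / 0.6710 = 1.598 / 0.6710 = 2.382 d.
L(t_c) = L₀ e^(−k_d t_c) = 31.3 × 0.7622 = 23.86 mg/L, and at the critical point k_a D_c = k_d L, so D_c = (0.114/0.785) × 23.86 = 3.465 mg/L.
Minimum DO = C_s − D_c = 11.5 − 3.465 = 8.035 mg/L.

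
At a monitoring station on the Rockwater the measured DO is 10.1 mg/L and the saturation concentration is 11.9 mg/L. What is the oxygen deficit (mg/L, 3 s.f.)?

D = C_s − C = 11.9 − 10.1 = 1.80 mg/L.

D ≈ 1.80 mg/L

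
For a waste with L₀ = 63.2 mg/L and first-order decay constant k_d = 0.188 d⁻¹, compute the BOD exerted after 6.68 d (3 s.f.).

y ≈ 45.2 mg/L

y_t = L₀(1 − e^(−k_d t)) = 63.2 × (1 − e^(−0.188×6.68))
= 63.2 × (1 − 0.2848) = 63.2 × 0.7152 = 45.20 mg/L.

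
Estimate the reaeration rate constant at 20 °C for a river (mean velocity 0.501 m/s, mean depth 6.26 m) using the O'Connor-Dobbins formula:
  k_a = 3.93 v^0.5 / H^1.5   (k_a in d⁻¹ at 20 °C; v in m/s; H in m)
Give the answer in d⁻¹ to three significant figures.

k_a = 3.93 × 0.501^0.5 / 6.26^1.5 = 3.93 × 0.7078 / 15.66 = 0.1776 d⁻¹.

k_a ≈ 0.178 d⁻¹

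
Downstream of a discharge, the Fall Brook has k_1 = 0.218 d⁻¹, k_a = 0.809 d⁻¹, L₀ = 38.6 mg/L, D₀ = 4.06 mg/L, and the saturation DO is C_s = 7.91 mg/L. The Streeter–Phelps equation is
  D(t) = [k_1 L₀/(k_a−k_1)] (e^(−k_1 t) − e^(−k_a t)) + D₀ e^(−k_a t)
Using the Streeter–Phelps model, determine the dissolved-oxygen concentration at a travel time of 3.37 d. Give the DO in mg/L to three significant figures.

k_1 L₀/(k_a−k_1) = 0.218×38.6/(0.809−0.218) = 8.415/0.5910 = 14.24 mg/L.
e^(−k_1 t) = e^(−0.218×3.370) = 0.4797; e^(−k_a t) = e^(−0.809×3.370) = 0.06546.
D = 14.24 × (0.4797 − 0.06546) + 4.06 × 0.06546 = 5.898 + 0.2658 = 6.163 mg/L.
DO = C_s − D = 7.91 − 6.163 = 1.747 mg/L.

DO ≈ 1.75 mg/L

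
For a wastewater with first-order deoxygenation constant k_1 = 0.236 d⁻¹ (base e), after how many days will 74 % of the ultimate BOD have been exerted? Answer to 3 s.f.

y/L₀ = 1 − e^(−k_1 t) = 0.74 ⇒ e^(−k_1 t) = 0.260
t = −ln(0.260) / 0.236 = 1.347 / 0.236 = 5.708 d.

t ≈ 5.71 d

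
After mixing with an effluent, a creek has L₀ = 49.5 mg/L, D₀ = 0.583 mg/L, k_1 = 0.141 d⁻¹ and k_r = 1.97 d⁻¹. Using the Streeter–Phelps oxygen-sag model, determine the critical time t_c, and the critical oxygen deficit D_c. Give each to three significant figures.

t_c ≈ 1.35 d; D_c ≈ 2.93 mg/L

With k_r/k_1 = 13.97 and 1 − D₀(k_r−k_1)/(k_1 L₀) = 0.8472,
t_c = ln(13.97 × 0.8472) / (1.97 − 0.141) = ln(11.84) / 1.829 = 2.471/1.829 = 1.351 d.
D_c = (k_1/k_r) L₀ e^(−k_1 t_c) = (0.141/1.97) × 49.5 × e^(−0.141×1.351) = 0.07157 × 49.5 × 0.8265 = 2.928 mg/L.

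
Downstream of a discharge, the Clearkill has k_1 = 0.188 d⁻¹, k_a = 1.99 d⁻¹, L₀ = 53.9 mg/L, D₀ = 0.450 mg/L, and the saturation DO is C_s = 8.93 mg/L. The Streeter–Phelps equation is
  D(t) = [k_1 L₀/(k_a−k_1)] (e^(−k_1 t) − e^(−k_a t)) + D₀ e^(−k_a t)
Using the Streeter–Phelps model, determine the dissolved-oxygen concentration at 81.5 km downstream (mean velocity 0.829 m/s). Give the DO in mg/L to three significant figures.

DO ≈ 4.93 mg/L

Travel time t = x/v = 81.5 km / (0.829 m/s) = 81500 m / 0.829 m/s = 98310 s = 1.138 d.
k_1 L₀/(k_a−k_1) = 0.188×53.9/(1.99−0.188) = 10.13/1.802 = 5.623 mg/L.
e^(−k_1 t) = e^(−0.188×1.138) = 0.8074; e^(−k_a t) = e^(−1.99×1.138) = 0.1039.
D = 5.623 × (0.8074 − 0.1039) + 0.450 × 0.1039 = 3.956 + 0.04675 = 4.003 mg/L.
DO = C_s − D = 8.93 − 4.003 = 4.927 mg/L.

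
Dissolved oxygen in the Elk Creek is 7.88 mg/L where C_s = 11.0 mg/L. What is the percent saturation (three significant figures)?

71.6 % saturation

% saturation = C/C_s × 100 = 7.88/11.0 × 100 = 71.6 %.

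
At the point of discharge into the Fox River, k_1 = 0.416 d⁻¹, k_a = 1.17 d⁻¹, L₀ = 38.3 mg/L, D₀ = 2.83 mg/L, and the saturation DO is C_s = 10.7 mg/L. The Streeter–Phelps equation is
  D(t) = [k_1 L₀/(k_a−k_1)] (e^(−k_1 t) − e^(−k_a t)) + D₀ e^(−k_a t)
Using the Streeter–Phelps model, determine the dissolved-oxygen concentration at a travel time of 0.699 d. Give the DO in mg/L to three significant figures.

DO ≈ 2.98 mg/L

k_1 L₀/(k_a−k_1) = 0.416×38.3/(1.17−0.416) = 15.93/0.7540 = 21.13 mg/L.
e^(−k_1 t) = e^(−0.416×0.6990) = 0.7477; e^(−k_a t) = e^(−1.17×0.6990) = 0.4414.
D = 21.13 × (0.7477 − 0.4414) + 2.83 × 0.4414 = 6.472 + 1.249 = 7.721 mg/L.
DO = C_s − D = 10.7 − 7.721 = 2.979 mg/L.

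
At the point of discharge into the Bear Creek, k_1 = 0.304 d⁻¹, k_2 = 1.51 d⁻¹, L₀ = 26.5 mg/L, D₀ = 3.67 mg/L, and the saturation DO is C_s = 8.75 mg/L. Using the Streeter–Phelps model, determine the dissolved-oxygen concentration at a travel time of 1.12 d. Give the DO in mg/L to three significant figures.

k_1 L₀/(k_2−k_1) = 0.304×26.5/(1.51−0.304) = 8.056/1.206 = 6.680 mg/L.
e^(−k_1 t) = e^(−0.304×1.120) = 0.7114; e^(−k_2 t) = e^(−1.51×1.120) = 0.1843.
D = 6.680 × (0.7114 − 0.1843) + 3.67 × 0.1843 = 3.521 + 0.6764 = 4.198 mg/L.
DO = C_s − D = 8.75 − 4.198 = 4.552 mg/L.

DO ≈ 4.55 mg/L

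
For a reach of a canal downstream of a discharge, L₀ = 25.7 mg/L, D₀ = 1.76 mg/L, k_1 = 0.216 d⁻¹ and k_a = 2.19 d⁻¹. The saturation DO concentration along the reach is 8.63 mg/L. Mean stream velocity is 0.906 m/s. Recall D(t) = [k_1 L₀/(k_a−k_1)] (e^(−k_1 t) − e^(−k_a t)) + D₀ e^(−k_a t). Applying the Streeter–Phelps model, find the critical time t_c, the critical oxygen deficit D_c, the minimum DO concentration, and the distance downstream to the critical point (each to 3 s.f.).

t_c ≈ 0.675 d; D_c ≈ 2.19 mg/L; min DO ≈ 6.44 mg/L; x_c ≈ 52.9 km

At the critical point dD/dt = 0, so k_1 L₀ e^(−k_1 t) = k_a D. Substituting D(t) from the Streeter–Phelps equation and solving for t gives
t_c = ln[(k_a/k_1)(1 − D₀(k_a−k_1)/(k_1 L₀))] / (k_a−k_1).
Here k_a−k_1 = 1.974 d⁻¹ and 1 − D₀(k_a−k_1)/(k_1 L₀) = 1 − 1.76×1.974/(0.216×25.7) = 0.3741, so
t_c = ln(10.14 × 0.3741) / 1.974 = 1.333 / 1.974 = 0.6754 d.
L(t_c) = L₀ e^(−k_1 t_c) = 25.7 × 0.8643 = 22.21 mg/L, and at the critical point k_a D_c = k_1 L, so D_c = (0.216/2.19) × 22.21 = 2.191 mg/L.
Minimum DO = C_s − D_c = 8.63 − 2.191 = 6.439 mg/L.
x_c = v t_c = 0.906 m/s × 0.6754 d × 86400 s/d = 52870 m ≈ 52.9 km.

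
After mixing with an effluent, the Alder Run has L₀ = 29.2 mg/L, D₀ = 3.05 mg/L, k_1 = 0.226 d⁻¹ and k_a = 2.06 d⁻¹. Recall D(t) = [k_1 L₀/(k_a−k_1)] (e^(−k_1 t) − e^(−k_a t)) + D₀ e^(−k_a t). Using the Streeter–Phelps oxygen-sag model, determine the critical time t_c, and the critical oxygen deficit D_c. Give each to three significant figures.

t_c ≈ 0.179 d; D_c ≈ 3.08 mg/L

With k_a/k_1 = 9.115 and 1 − D₀(k_a−k_1)/(k_1 L₀) = 0.1524,
t_c = ln(9.115 × 0.1524) / (2.06 − 0.226) = ln(1.389) / 1.834 = 0.3285/1.834 = 0.1791 d.
D_c = (k_1/k_a) L₀ e^(−k_1 t_c) = (0.226/2.06) × 29.2 × e^(−0.226×0.1791) = 0.1097 × 29.2 × 0.9603 = 3.076 mg/L.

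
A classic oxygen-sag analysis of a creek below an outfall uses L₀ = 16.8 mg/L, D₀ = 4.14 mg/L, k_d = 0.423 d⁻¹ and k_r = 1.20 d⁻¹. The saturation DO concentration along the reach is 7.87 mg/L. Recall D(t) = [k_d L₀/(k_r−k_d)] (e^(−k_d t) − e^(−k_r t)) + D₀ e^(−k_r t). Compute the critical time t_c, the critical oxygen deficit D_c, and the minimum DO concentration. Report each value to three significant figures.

t_c = [1/(k_r−k_d)] ln[(k_r/k_d)(1 − D₀(k_r−k_d)/(k_d L₀))]
= [1/(1.20−0.423)] ln[(1.20/0.423)(1 − 4.14×0.7770/(0.423×16.8))]
= (1/0.7770) ln[2.837 × 0.5473] = 1.287 × ln(1.553) = 1.287 × 0.4400 = 0.5663 d.
D_c = (k_d/k_r) L₀ e^(−k_d t_c) = (0.423/1.20) × 16.8 × e^(−0.423×0.5663) = 0.3525 × 16.8 × 0.7870 = 4.661 mg/L.
Minimum DO = C_s − D_c = 7.87 − 4.661 = 3.209 mg/L.

t_c ≈ 0.566 d; D_c ≈ 4.66 mg/L; min DO ≈ 3.21 mg/L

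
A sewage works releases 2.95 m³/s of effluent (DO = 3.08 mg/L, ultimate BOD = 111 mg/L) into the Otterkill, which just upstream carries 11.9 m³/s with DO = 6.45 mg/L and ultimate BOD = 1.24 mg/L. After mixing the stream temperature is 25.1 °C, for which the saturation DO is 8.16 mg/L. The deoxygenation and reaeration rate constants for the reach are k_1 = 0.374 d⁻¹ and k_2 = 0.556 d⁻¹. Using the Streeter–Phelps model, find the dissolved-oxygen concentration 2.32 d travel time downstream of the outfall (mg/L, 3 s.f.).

DO ≈ 0.656 mg/L

Mixed DO = (11.9×6.45 + 2.95×3.08)/(11.9+2.95) = 85.84/14.85 = 5.781 mg/L.
Mixed L₀ = (11.9×1.24 + 2.95×111)/(14.85) = 342.2/14.85 = 23.04 mg/L.
Initial deficit D₀ = C_s − DO₀ = 8.16 − 5.781 = 2.379 mg/L.
D(2.32) = [0.374×23.04/(0.556−0.374)](e^(−0.374×2.32) − e^(−0.556×2.32)) + 2.379 e^(−0.556×2.32)
= 47.35 × (0.4199 − 0.2753) + 2.379 × 0.2753 = 7.504 mg/L.
DO = 8.16 − 7.504 = 0.6560 mg/L.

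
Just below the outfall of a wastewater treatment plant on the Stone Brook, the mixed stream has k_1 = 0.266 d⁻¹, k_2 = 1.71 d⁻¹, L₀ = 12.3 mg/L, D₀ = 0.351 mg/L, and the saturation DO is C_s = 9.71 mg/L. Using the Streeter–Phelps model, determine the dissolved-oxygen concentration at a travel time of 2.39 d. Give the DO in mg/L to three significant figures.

k_1 L₀/(k_2−k_1) = 0.266×12.3/(1.71−0.266) = 3.272/1.444 = 2.266 mg/L.
e^(−k_1 t) = e^(−0.266×2.390) = 0.5295; e^(−k_2 t) = e^(−1.71×2.390) = 0.01679.
D = 2.266 × (0.5295 − 0.01679) + 0.351 × 0.01679 = 1.162 + 0.005894 = 1.168 mg/L.
DO = C_s − D = 9.71 − 1.168 = 8.542 mg/L.

DO ≈ 8.54 mg/L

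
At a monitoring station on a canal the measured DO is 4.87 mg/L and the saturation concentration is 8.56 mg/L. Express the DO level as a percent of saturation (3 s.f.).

56.9 % saturation

% saturation = C/C_s × 100 = 4.87/8.56 × 100 = 56.9 %.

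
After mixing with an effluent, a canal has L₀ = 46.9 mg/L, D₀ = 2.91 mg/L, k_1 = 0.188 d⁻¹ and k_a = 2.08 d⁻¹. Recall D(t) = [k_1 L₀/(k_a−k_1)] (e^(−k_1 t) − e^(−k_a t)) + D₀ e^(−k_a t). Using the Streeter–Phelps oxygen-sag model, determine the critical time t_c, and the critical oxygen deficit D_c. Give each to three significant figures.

With k_a/k_1 = 11.06 and 1 − D₀(k_a−k_1)/(k_1 L₀) = 0.3756,
t_c = ln(11.06 × 0.3756) / (2.08 − 0.188) = ln(4.155) / 1.892 = 1.424/1.892 = 0.7528 d.
L(t_c) = L₀ e^(−k_1 t_c) = 46.9 × 0.8680 = 40.71 mg/L, and at the critical point k_a D_c = k_1 L, so D_c = (0.188/2.08) × 40.71 = 3.680 mg/L.

t_c ≈ 0.753 d; D_c ≈ 3.68 mg/L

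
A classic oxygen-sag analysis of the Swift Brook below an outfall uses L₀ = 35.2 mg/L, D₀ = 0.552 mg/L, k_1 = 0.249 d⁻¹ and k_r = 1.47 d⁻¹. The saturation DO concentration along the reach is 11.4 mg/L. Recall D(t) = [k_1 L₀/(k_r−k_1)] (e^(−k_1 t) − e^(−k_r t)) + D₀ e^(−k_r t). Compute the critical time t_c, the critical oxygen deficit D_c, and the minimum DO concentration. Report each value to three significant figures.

At the critical point dD/dt = 0, so k_1 L₀ e^(−k_1 t) = k_r D. Substituting D(t) from the Streeter–Phelps equation and solving for t gives
t_c = ln[(k_r/k_1)(1 − D₀(k_r−k_1)/(k_1 L₀))] / (k_r−k_1).
Here k_r−k_1 = 1.221 d⁻¹ and 1 − D₀(k_r−k_1)/(k_1 L₀) = 1 − 0.552×1.221/(0.249×35.2) = 0.9231, so
t_c = ln(5.904 × 0.9231) / 1.221 = 1.696 / 1.221 = 1.389 d.
D_c = (k_1/k_r) L₀ e^(−k_1 t_c) = (0.249/1.47) × 35.2 × e^(−0.249×1.389) = 0.1694 × 35.2 × 0.7077 = 4.219 mg/L.
Minimum DO = C_s − D_c = 11.4 − 4.219 = 7.181 mg/L.

t_c ≈ 1.39 d; D_c ≈ 4.22 mg/L; min DO ≈ 7.18 mg/L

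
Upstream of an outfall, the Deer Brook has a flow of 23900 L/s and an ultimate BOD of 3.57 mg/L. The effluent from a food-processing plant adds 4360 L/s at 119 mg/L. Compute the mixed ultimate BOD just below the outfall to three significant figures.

21.4 mg/L

Flow-weighted mixing: C = (Q_r C_r + Q_w C_w)/(Q_r + Q_w)
= (23900×3.57 + 4360×119)/(23900 + 4360) = 604200/28260 = 21.38 mg/L.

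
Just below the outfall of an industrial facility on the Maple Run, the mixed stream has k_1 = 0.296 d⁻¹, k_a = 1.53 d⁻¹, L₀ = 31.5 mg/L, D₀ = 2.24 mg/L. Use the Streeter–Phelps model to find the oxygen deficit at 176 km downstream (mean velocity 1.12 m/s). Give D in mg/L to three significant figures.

D ≈ 4.08 mg/L

Travel time t = x/v = 176 km / (1.12 m/s) = 176000 m / 1.12 m/s = 157100 s = 1.819 d.
k_1 L₀/(k_a−k_1) = 0.296×31.5/(1.53−0.296) = 9.324/1.234 = 7.556 mg/L.
e^(−k_1 t) = e^(−0.296×1.819) = 0.5837; e^(−k_a t) = e^(−1.53×1.819) = 0.06187.
D = 7.556 × (0.5837 − 0.06187) + 2.24 × 0.06187 = 3.943 + 0.1386 = 4.082 mg/L.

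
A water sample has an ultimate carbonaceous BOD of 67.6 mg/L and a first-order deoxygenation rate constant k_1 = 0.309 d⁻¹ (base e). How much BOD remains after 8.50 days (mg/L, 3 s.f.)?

L ≈ 4.89 mg/L

L_t = L₀ e^(−k_1 t) = 67.6 × e^(−0.309×8.50) = 67.6 × 0.07233 = 4.890 mg/L.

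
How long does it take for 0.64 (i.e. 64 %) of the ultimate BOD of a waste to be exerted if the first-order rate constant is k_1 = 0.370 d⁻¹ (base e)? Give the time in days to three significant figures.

t ≈ 2.76 d

y/L₀ = 1 − e^(−k_1 t) = 0.64 ⇒ e^(−k_1 t) = 0.360
t = −ln(0.360) / 0.370 = 1.022 / 0.370 = 2.761 d.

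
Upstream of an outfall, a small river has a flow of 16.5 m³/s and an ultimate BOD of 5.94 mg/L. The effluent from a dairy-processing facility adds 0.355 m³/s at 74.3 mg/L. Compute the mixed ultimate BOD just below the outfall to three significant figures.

7.38 mg/L

Flow-weighted mixing: C = (Q_r C_r + Q_w C_w)/(Q_r + Q_w)
= (16.5×5.94 + 0.355×74.3)/(16.5 + 0.355) = 124.4/16.86 = 7.380 mg/L.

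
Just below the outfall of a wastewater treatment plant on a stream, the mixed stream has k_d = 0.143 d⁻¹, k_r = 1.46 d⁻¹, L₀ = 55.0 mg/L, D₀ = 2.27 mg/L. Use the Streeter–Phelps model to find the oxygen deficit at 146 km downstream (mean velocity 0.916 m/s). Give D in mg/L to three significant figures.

Travel time t = x/v = 146 km / (0.916 m/s) = 146000 m / 0.916 m/s = 159400 s = 1.845 d.
k_d L₀/(k_r−k_d) = 0.143×55.0/(1.46−0.143) = 7.865/1.317 = 5.972 mg/L.
e^(−k_d t) = e^(−0.143×1.845) = 0.7681; e^(−k_r t) = e^(−1.46×1.845) = 0.06765.
D = 5.972 × (0.7681 − 0.06765) + 2.27 × 0.06765 = 4.183 + 0.1536 = 4.337 mg/L.

D ≈ 4.34 mg/L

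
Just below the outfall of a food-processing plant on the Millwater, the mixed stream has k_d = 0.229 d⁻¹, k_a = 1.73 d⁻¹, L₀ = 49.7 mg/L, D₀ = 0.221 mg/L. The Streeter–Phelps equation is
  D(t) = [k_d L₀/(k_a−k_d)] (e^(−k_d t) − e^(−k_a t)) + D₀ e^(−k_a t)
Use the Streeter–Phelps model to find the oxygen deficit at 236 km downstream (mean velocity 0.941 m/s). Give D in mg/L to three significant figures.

D ≈ 3.85 mg/L

Travel time t = x/v = 236 km / (0.941 m/s) = 236000 m / 0.941 m/s = 250800 s = 2.903 d.
k_d L₀/(k_a−k_d) = 0.229×49.7/(1.73−0.229) = 11.38/1.501 = 7.582 mg/L.
e^(−k_d t) = e^(−0.229×2.903) = 0.5144; e^(−k_a t) = e^(−1.73×2.903) = 0.006593.
D = 7.582 × (0.5144 − 0.006593) + 0.221 × 0.006593 = 3.851 + 0.001457 = 3.852 mg/L.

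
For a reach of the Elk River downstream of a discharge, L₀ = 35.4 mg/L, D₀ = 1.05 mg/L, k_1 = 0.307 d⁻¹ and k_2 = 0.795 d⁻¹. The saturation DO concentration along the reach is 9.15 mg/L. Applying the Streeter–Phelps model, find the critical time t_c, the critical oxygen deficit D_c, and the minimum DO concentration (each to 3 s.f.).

At the critical point dD/dt = 0, so k_1 L₀ e^(−k_1 t) = k_2 D. Substituting D(t) from the Streeter–Phelps equation and solving for t gives
t_c = ln[(k_2/k_1)(1 − D₀(k_2−k_1)/(k_1 L₀))] / (k_2−k_1).
Here k_2−k_1 = 0.4880 d⁻¹ and 1 − D₀(k_2−k_1)/(k_1 L₀) = 1 − 1.05×0.4880/(0.307×35.4) = 0.9529, so
t_c = ln(2.590 × 0.9529) / 0.4880 = 0.9032 / 0.4880 = 1.851 d.
L(t_c) = L₀ e^(−k_1 t_c) = 35.4 × 0.5665 = 20.06 mg/L, and at the critical point k_2 D_c = k_1 L, so D_c = (0.307/0.795) × 20.06 = 7.745 mg/L.
Minimum DO = C_s − D_c = 9.15 − 7.745 = 1.405 mg/L.

t_c ≈ 1.85 d; D_c ≈ 7.74 mg/L; min DO ≈ 1.41 mg/L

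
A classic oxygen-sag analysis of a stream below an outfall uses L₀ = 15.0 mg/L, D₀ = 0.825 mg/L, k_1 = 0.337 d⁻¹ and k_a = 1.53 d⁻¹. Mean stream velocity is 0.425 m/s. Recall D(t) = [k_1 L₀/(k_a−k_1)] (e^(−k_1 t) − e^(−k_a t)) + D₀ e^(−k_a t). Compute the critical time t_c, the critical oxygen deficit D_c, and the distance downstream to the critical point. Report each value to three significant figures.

t_c ≈ 1.09 d; D_c ≈ 2.29 mg/L; x_c ≈ 39.9 km

At the critical point dD/dt = 0, so k_1 L₀ e^(−k_1 t) = k_a D. Substituting D(t) from the Streeter–Phelps equation and solving for t gives
t_c = ln[(k_a/k_1)(1 − D₀(k_a−k_1)/(k_1 L₀))] / (k_a−k_1).
Here k_a−k_1 = 1.193 d⁻¹ and 1 − D₀(k_a−k_1)/(k_1 L₀) = 1 − 0.825×1.193/(0.337×15.0) = 0.8053, so
t_c = ln(4.540 × 0.8053) / 1.193 = 1.296 / 1.193 = 1.087 d.
L(t_c) = L₀ e^(−k_1 t_c) = 15.0 × 0.6934 = 10.40 mg/L, and at the critical point k_a D_c = k_1 L, so D_c = (0.337/1.53) × 10.40 = 2.291 mg/L.
x_c = v t_c = 0.425 m/s × 1.087 d × 86400 s/d = 39900 m ≈ 39.9 km.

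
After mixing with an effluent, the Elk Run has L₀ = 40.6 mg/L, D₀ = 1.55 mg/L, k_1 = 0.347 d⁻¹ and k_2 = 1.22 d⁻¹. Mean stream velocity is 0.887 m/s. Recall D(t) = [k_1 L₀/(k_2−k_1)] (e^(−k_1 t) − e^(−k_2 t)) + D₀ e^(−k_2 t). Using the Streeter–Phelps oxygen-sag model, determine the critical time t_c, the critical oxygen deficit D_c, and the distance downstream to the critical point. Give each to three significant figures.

t_c ≈ 1.32 d; D_c ≈ 7.29 mg/L; x_c ≈ 102 km

t_c = [1/(k_2−k_1)] ln[(k_2/k_1)(1 − D₀(k_2−k_1)/(k_1 L₀))]
= [1/(1.22−0.347)] ln[(1.22/0.347)(1 − 1.55×0.8730/(0.347×40.6))]
= (1/0.8730) ln[3.516 × 0.9040] = 1.145 × ln(3.178) = 1.145 × 1.156 = 1.325 d.
L(t_c) = L₀ e^(−k_1 t_c) = 40.6 × 0.6315 = 25.64 mg/L, and at the critical point k_2 D_c = k_1 L, so D_c = (0.347/1.22) × 25.64 = 7.293 mg/L.
x_c = v t_c = 0.887 m/s × 1.325 d × 86400 s/d = 101500 m ≈ 102 km.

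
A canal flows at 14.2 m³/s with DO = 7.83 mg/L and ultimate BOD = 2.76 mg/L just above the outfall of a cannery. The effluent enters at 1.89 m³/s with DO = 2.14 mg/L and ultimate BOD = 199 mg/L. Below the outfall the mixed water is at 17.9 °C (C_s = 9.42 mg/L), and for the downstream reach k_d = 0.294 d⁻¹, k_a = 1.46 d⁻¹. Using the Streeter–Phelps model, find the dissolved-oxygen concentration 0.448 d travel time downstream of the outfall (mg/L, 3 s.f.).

DO ≈ 5.92 mg/L

Mixed DO = (14.2×7.83 + 1.89×2.14)/(14.2+1.89) = 115.2/16.09 = 7.162 mg/L.
Mixed L₀ = (14.2×2.76 + 1.89×199)/(16.09) = 415.3/16.09 = 25.81 mg/L.
Initial deficit D₀ = C_s − DO₀ = 9.42 − 7.162 = 2.258 mg/L.
D(0.448) = [0.294×25.81/(1.46−0.294)](e^(−0.294×0.448) − e^(−1.46×0.448)) + 2.258 e^(−1.46×0.448)
= 6.508 × (0.8766 − 0.5199) + 2.258 × 0.5199 = 3.495 mg/L.
DO = 9.42 − 3.495 = 5.925 mg/L.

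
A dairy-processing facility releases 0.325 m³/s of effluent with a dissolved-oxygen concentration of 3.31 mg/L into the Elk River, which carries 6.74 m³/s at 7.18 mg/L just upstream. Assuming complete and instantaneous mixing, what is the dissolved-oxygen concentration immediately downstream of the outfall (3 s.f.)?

7.00 mg/L

Flow-weighted mixing: C = (Q_r C_r + Q_w C_w)/(Q_r + Q_w)
= (6.74×7.18 + 0.325×3.31)/(6.74 + 0.325) = 49.47/7.065 = 7.002 mg/L.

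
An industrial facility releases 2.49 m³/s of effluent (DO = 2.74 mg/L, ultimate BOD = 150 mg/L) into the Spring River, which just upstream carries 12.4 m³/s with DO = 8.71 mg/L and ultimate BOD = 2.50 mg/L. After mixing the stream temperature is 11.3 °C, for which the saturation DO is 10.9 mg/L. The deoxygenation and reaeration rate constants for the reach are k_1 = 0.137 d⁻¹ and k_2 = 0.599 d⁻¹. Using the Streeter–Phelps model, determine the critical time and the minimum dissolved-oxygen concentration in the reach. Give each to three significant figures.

Mixed DO = (12.4×8.71 + 2.49×2.74)/(12.4+2.49) = 114.8/14.89 = 7.712 mg/L.
Mixed L₀ = (12.4×2.50 + 2.49×150)/(14.89) = 404.5/14.89 = 27.17 mg/L.
Initial deficit D₀ = C_s − DO₀ = 10.9 − 7.712 = 3.188 mg/L.
t_c = (1/0.4620) ln[(0.599/0.137)(1 − 3.188×0.4620/(0.137×27.17))] = 2.165 × ln(2.642) = 2.103 d.
D_c = (0.137/0.599) × 27.17 × e^(−0.137×2.103) = 0.2287 × 27.17 × 0.7497 = 4.658 mg/L.
Minimum DO = 10.9 − 4.658 = 6.242 mg/L.

t_c ≈ 2.10 d; minimum DO ≈ 6.24 mg/L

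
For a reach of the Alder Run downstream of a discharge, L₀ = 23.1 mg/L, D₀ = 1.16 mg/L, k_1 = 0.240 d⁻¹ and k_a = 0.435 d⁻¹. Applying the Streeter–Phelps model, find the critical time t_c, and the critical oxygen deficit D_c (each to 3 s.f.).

t_c ≈ 2.84 d; D_c ≈ 6.45 mg/L

t_c = [1/(k_a−k_1)] ln[(k_a/k_1)(1 − D₀(k_a−k_1)/(k_1 L₀))]
= [1/(0.435−0.240)] ln[(0.435/0.240)(1 − 1.16×0.1950/(0.240×23.1))]
= (1/0.1950) ln[1.812 × 0.9592] = 5.128 × ln(1.739) = 5.128 × 0.5531 = 2.836 d.
L(t_c) = L₀ e^(−k_1 t_c) = 23.1 × 0.5063 = 11.69 mg/L, and at the critical point k_a D_c = k_1 L, so D_c = (0.240/0.435) × 11.69 = 6.452 mg/L.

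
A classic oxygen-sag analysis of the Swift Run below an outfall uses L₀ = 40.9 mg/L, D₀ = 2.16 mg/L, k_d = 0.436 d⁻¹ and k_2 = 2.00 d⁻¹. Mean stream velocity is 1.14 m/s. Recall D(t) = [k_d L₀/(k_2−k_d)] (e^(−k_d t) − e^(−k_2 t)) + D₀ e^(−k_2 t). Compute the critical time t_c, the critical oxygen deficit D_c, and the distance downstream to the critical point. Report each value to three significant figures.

At the critical point dD/dt = 0, so k_d L₀ e^(−k_d t) = k_2 D. Substituting D(t) from the Streeter–Phelps equation and solving for t gives
t_c = ln[(k_2/k_d)(1 − D₀(k_2−k_d)/(k_d L₀))] / (k_2−k_d).
Here k_2−k_d = 1.564 d⁻¹ and 1 − D₀(k_2−k_d)/(k_d L₀) = 1 − 2.16×1.564/(0.436×40.9) = 0.8106, so
t_c = ln(4.587 × 0.8106) / 1.564 = 1.313 / 1.564 = 0.8397 d.
D_c = (k_d/k_2) L₀ e^(−k_d t_c) = (0.436/2.00) × 40.9 × e^(−0.436×0.8397) = 0.2180 × 40.9 × 0.6934 = 6.183 mg/L.
x_c = v t_c = 1.14 m/s × 0.8397 d × 86400 s/d = 82700 m ≈ 82.7 km.

t_c ≈ 0.840 d; D_c ≈ 6.18 mg/L; x_c ≈ 82.7 km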